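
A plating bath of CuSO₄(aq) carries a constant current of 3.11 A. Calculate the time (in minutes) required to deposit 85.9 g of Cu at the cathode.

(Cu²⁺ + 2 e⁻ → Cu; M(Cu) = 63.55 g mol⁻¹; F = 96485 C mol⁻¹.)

n(Cu) = m/M = 85.9 / 63.55 = 1.352 mol.
Each Cu atom requires 2 electrons, so n(e⁻) = 2 × 1.352 = 2.703 mol.
Q = n(e⁻)·F = 2.703 × 96485 = 260800 C.
t = Q/I = 260800 / 3.110 A = 83870 s = 1400 min.

1400 min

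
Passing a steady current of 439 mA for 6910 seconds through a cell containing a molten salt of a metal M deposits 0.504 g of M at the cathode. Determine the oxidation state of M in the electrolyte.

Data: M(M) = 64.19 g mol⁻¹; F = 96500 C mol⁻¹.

+4

Q = I·t = 0.4390 A × 6910.0 s = 3033 C, so n(e⁻) = 3033/96500 = 0.03144 mol.
n(M) deposited = 0.504 / 64.19 = 0.007852 mol.
Electrons per atom = n(e⁻)/n(M) = 0.03144 / 0.007852 = 4.00 ≈ 4, so the ion is M⁴⁺.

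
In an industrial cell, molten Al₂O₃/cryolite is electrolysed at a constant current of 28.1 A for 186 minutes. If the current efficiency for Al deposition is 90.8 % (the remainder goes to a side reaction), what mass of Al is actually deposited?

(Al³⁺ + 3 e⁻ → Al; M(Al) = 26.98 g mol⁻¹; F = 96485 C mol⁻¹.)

Q = I·t = 28.10 × 11160 = 313600 C.
n(e⁻) = 313600/96485 = 3.250 mol; theoretically n(Al) = 3.250/3 = 1.083 mol, m_theo = 29.23 g.
At 90.8 % efficiency, m_actual = 0.908 × 29.23 = 26.5 g.

26.5 g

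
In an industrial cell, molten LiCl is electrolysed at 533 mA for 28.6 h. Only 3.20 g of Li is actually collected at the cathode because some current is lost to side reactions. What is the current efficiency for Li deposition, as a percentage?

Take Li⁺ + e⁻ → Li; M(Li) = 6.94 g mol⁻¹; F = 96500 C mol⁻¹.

81.1 %

Q = I·t = 0.5330 × 102960 = 54880 C; n(e⁻) = 54880/96500 = 0.5687 mol.
Theoretical n(Li) = n(e⁻)/1 = 0.5687 mol, i.e. m_theo = 0.5687 × 6.94 = 3.947 g.
Efficiency = m_actual / m_theo = 3.20 / 3.947 = 81.1 %.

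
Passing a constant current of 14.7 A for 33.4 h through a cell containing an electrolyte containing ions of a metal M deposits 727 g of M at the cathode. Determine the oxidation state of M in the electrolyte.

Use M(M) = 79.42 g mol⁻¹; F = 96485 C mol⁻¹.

+2

Q = I·t = 14.70 A × 120240 s = 1768000 C, so n(e⁻) = 1768000/96485 = 18.32 mol.
n(M) deposited = 727 / 79.42 = 9.154 mol.
Electrons per atom = n(e⁻)/n(M) = 18.32 / 9.154 = 2.00 ≈ 2, so the ion is M²⁺.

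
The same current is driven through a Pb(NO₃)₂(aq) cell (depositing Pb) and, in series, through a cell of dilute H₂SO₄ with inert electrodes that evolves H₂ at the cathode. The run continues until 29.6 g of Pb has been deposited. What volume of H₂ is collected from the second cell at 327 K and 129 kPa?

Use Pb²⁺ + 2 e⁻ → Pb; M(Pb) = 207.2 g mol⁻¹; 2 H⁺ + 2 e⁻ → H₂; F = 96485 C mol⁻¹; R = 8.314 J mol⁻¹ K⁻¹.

n(Pb) = 29.6 / 207.2 = 0.1429 mol, so n(e⁻) = 2 × 0.1429 = 0.2857 mol.
The cells are in series, so the same 0.2857 mol of electrons passes through the second cell.
2 H⁺ + 2 e⁻ → H₂ — 2 mol e⁻ per mol H₂, so n(H₂) = 0.2857/2 = 0.1429 mol.
V = nRT/P = (0.1429 × 8.314 × 327) / (129 × 10³) = 0.00301 m³ = 3.01 L.

3.01 L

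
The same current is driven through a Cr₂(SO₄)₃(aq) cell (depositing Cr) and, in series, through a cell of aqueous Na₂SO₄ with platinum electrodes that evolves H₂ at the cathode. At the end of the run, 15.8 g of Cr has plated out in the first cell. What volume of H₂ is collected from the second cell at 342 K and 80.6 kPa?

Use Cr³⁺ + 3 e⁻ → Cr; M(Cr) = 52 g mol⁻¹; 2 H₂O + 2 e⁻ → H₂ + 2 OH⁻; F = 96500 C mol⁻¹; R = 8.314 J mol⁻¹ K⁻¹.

16.1 L

n(Cr) = 15.8 / 52 = 0.3038 mol, so n(e⁻) = 3 × 0.3038 = 0.9115 mol.
The cells are in series, so the same 0.9115 mol of electrons passes through the second cell.
2 H₂O + 2 e⁻ → H₂ + 2 OH⁻ — 2 mol e⁻ per mol H₂, so n(H₂) = 0.9115/2 = 0.4558 mol.
V = nRT/P = (0.4558 × 8.314 × 342) / (80.6 × 10³) = 0.0161 m³ = 16.1 L.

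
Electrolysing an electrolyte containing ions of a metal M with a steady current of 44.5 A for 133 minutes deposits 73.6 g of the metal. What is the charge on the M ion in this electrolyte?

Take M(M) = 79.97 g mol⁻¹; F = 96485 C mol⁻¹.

+4

Q = I·t = 44.50 A × 7980.0 s = 355100 C, so n(e⁻) = 355100/96485 = 3.680 mol.
n(M) deposited = 73.6 / 79.97 = 0.9203 mol.
Electrons per atom = n(e⁻)/n(M) = 3.680 / 0.9203 = 4.00 ≈ 4, so the ion is M⁴⁺.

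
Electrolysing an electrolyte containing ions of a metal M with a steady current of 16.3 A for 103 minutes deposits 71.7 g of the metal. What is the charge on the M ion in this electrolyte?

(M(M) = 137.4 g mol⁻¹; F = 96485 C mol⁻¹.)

+2

Q = I·t = 16.30 A × 6180.0 s = 100700 C, so n(e⁻) = 100700/96485 = 1.044 mol.
n(M) deposited = 71.7 / 137.4 = 0.5218 mol.
Electrons per atom = n(e⁻)/n(M) = 1.044 / 0.5218 = 2.00 ≈ 2, so the ion is M²⁺.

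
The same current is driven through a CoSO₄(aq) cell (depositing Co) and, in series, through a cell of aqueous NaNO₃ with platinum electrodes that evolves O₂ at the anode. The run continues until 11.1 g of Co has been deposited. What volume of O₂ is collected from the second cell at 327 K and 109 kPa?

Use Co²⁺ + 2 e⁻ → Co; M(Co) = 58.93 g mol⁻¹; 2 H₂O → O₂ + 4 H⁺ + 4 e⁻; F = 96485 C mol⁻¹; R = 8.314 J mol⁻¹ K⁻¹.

n(Co) = 11.1 / 58.93 = 0.1884 mol, so n(e⁻) = 2 × 0.1884 = 0.3767 mol.
The cells are in series, so the same 0.3767 mol of electrons passes through the second cell.
2 H₂O → O₂ + 4 H⁺ + 4 e⁻ — 4 mol e⁻ per mol O₂, so n(O₂) = 0.3767/4 = 0.09418 mol.
V = nRT/P = (0.09418 × 8.314 × 327) / (109 × 10³) = 0.00235 m³ = 2.35 L.

2.35 L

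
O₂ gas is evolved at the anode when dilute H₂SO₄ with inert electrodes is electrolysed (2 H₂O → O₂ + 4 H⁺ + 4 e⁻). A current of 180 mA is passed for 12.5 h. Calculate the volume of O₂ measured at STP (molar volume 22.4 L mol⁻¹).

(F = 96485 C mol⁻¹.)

Q = I·t = 0.1800 A × 45000 s = 8100 C.
n(e⁻) = Q/F = 8100 / 96485 = 0.08395 mol.
4 electrons are transferred per O₂ molecule, so n(O₂) = 0.08395 / 4 = 0.02099 mol.
V = n × V_m = 0.02099 × 22.4 = 0.470 L.

0.470 L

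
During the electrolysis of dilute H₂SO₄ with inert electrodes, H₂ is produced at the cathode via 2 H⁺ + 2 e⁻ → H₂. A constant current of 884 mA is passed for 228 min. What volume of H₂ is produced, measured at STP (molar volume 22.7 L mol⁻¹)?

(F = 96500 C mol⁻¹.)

1.42 L

Q = I·t = 0.8840 A × 13680 s = 12090 C.
n(e⁻) = Q/F = 12090 / 96500 = 0.1253 mol.
2 electrons are transferred per H₂ molecule, so n(H₂) = 0.1253 / 2 = 0.06266 mol.
V = n × V_m = 0.06266 × 22.7 = 1.42 L.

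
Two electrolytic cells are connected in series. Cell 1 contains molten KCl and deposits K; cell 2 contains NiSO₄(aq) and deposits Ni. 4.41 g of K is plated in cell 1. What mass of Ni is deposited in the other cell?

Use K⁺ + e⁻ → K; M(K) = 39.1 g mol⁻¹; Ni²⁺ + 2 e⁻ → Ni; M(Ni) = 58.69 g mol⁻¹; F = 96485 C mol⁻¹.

3.31 g

n(K) = 4.41 / 39.1 = 0.1128 mol.
Since K⁺ + e⁻ → K, n(e⁻) passed = 1 × 0.1128 = 0.1128 mol.
Cells in series carry the same charge, so the same 0.1128 mol of electrons passes through cell 2.
Ni²⁺ + 2 e⁻ → Ni, so n(Ni) = 0.1128 / 2 = 0.05639 mol.
m(Ni) = 0.05639 × 58.69 = 3.31 g.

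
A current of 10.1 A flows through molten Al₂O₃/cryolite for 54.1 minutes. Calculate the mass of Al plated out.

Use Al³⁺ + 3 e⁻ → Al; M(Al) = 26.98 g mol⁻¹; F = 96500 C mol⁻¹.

3.06 g

Q = I·t = 10.10 A × 3246.0 s = 32780 C.
n(e⁻) = Q/F = 32780 / 96500 = 0.3397 mol.
Al³⁺ + 3 e⁻ → Al, so n(Al) = n(e⁻)/3 = 0.1132 mol.
m = n·M = 0.1132 × 26.98 = 3.06 g.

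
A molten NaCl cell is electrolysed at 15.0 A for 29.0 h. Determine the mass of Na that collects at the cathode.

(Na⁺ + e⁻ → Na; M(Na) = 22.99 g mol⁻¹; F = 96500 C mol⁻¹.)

373 g

Q = I·t = 15.00 A × 104400 s = 1566000 C.
n(e⁻) = Q/F = 1566000 / 96500 = 16.23 mol.
Na⁺ + e⁻ → Na, so n(Na) = n(e⁻)/1 = 16.23 mol.
m = n·M = 16.23 × 22.99 = 373 g.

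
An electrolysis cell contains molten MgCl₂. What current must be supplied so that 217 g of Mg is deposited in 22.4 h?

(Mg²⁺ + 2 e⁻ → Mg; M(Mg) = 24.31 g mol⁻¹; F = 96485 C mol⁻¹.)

n(Mg) = 217 / 24.31 = 8.926 mol.
n(e⁻) = 2 × 8.926 = 17.85 mol.
Q = n(e⁻)·F = 17.85 × 96485 = 1723000 C.
I = Q/t = 1723000 / 80640 s = 21.4 A.

21.4 A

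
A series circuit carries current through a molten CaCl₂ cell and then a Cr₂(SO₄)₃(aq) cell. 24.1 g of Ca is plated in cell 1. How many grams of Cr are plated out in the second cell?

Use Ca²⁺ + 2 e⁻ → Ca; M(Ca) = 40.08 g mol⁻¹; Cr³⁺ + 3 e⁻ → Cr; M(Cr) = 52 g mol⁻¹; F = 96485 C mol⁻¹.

n(Ca) = 24.1 / 40.08 = 0.6013 mol.
Since Ca²⁺ + 2 e⁻ → Ca, n(e⁻) passed = 2 × 0.6013 = 1.203 mol.
Cells in series carry the same charge, so the same 1.203 mol of electrons passes through cell 2.
Cr³⁺ + 3 e⁻ → Cr, so n(Cr) = 1.203 / 3 = 0.4009 mol.
m(Cr) = 0.4009 × 52 = 20.8 g.

20.8 g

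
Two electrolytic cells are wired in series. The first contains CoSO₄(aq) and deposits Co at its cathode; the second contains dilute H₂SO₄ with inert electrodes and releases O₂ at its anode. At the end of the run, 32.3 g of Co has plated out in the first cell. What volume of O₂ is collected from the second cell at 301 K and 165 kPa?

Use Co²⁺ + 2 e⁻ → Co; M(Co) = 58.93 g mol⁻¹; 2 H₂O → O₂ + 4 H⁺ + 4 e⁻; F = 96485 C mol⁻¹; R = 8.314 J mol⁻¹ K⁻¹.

4.16 L

n(Co) = 32.3 / 58.93 = 0.5481 mol, so n(e⁻) = 2 × 0.5481 = 1.096 mol.
The cells are in series, so the same 1.096 mol of electrons passes through the second cell.
2 H₂O → O₂ + 4 H⁺ + 4 e⁻ — 4 mol e⁻ per mol O₂, so n(O₂) = 1.096/4 = 0.2741 mol.
V = nRT/P = (0.2741 × 8.314 × 301) / (165 × 10³) = 0.00416 m³ = 4.16 L.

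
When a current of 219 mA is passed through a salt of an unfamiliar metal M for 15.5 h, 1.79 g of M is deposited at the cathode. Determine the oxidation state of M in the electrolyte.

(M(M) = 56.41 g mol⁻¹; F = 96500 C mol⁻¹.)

+4

Q = I·t = 0.2190 A × 55800 s = 12220 C, so n(e⁻) = 12220/96500 = 0.1266 mol.
n(M) deposited = 1.79 / 56.41 = 0.03173 mol.
Electrons per atom = n(e⁻)/n(M) = 0.1266 / 0.03173 = 3.99 ≈ 4, so the ion is M⁴⁺.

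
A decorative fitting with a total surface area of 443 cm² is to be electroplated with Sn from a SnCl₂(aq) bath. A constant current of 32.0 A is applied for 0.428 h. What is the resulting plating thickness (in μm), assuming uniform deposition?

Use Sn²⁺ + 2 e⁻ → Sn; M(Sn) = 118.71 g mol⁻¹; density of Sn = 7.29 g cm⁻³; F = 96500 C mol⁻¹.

93.9 μm

Q = I·t = 32.00 × 1540.8 = 49310 C; n(e⁻) = 0.5109 mol.
n(Sn) = n(e⁻)/2 = 0.2555 mol, so m = 0.2555 × 118.71 = 30.33 g.
Volume = m/ρ = 30.33 / 7.29 = 4.160 cm³.
Thickness = V/A = 4.160 / 443 = 0.00939 cm = 93.9 μm.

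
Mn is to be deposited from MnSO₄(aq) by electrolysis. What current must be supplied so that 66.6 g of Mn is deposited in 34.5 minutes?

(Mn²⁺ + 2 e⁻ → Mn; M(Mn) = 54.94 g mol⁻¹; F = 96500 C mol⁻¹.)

n(Mn) = 66.6 / 54.94 = 1.212 mol.
n(e⁻) = 2 × 1.212 = 2.424 mol.
Q = n(e⁻)·F = 2.424 × 96500 = 234000 C.
I = Q/t = 234000 / 2070.0 s = 113 A.

113 A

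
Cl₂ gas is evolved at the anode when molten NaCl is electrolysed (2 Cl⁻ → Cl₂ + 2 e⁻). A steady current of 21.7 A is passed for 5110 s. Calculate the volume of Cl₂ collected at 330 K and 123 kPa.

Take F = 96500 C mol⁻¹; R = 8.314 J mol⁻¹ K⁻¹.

Q = I·t = 21.70 A × 5110.0 s = 110900 C.
n(e⁻) = Q/F = 110900 / 96500 = 1.149 mol.
2 electrons are transferred per Cl₂ molecule, so n(Cl₂) = 1.149 / 2 = 0.5745 mol.
V = nRT/P = (0.5745 × 8.314 × 330) / (123 × 10³ Pa) = 0.0128 m³ = 12.8 L.

12.8 L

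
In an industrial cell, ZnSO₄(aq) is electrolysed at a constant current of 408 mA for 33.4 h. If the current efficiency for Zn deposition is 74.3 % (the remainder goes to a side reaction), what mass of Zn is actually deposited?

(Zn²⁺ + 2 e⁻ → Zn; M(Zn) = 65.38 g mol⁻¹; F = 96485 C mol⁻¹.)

Q = I·t = 0.4080 × 120240 = 49060 C.
n(e⁻) = 49060/96485 = 0.5085 mol; theoretically n(Zn) = 0.5085/2 = 0.2542 mol, m_theo = 16.62 g.
At 74.3 % efficiency, m_actual = 0.743 × 16.62 = 12.3 g.

12.3 g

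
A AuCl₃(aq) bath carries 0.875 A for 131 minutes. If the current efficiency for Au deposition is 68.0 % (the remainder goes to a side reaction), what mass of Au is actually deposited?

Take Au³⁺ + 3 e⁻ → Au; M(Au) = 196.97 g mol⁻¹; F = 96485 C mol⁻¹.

Q = I·t = 0.8750 × 7860.0 = 6878 C.
n(e⁻) = 6878/96485 = 0.07128 mol; theoretically n(Au) = 0.07128/3 = 0.02376 mol, m_theo = 4.680 g.
At 68.0 % efficiency, m_actual = 0.680 × 4.680 = 3.18 g.

3.18 g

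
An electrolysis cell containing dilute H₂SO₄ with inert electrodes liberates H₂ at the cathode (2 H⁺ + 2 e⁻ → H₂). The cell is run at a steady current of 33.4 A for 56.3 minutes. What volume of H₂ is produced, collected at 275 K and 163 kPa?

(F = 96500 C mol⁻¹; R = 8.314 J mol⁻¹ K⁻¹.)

8.20 L

Q = I·t = 33.40 A × 3378.0 s = 112800 C.
n(e⁻) = Q/F = 112800 / 96500 = 1.169 mol.
2 electrons are transferred per H₂ molecule, so n(H₂) = 1.169 / 2 = 0.5846 mol.
V = nRT/P = (0.5846 × 8.314 × 275) / (163 × 10³ Pa) = 0.00820 m³ = 8.20 L.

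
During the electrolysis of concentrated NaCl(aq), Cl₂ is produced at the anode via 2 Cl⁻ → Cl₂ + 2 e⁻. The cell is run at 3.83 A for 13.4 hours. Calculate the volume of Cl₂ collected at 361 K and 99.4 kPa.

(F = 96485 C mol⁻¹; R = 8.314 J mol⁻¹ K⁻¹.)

28.9 L

Q = I·t = 3.830 A × 48240 s = 184800 C.
n(e⁻) = Q/F = 184800 / 96485 = 1.915 mol.
2 electrons are transferred per Cl₂ molecule, so n(Cl₂) = 1.915 / 2 = 0.9575 mol.
V = nRT/P = (0.9575 × 8.314 × 361) / (99.4 × 10³ Pa) = 0.0289 m³ = 28.9 L.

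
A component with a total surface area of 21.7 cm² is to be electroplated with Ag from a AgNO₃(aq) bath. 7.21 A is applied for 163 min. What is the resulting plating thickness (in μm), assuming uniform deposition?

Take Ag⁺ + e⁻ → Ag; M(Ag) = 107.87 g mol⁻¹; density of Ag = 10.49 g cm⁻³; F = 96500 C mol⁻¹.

Q = I·t = 7.210 × 9780.0 = 70510 C; n(e⁻) = 0.7307 mol.
n(Ag) = n(e⁻)/1 = 0.7307 mol, so m = 0.7307 × 107.87 = 78.82 g.
Volume = m/ρ = 78.82 / 10.49 = 7.514 cm³.
Thickness = V/A = 7.514 / 21.7 = 0.346 cm = 3460 μm.

3460 μm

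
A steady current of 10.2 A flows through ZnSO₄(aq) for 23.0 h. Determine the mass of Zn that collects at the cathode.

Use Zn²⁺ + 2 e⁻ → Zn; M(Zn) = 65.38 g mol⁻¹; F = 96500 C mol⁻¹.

286 g

Q = I·t = 10.20 A × 82800 s = 844600 C.
n(e⁻) = Q/F = 844600 / 96500 = 8.752 mol.
Zn²⁺ + 2 e⁻ → Zn, so n(Zn) = n(e⁻)/2 = 4.376 mol.
m = n·M = 4.376 × 65.38 = 286 g.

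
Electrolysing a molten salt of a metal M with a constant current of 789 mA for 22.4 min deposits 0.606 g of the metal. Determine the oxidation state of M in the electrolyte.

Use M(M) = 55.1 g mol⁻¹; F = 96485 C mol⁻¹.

+1

Q = I·t = 0.7890 A × 1344.0 s = 1060 C, so n(e⁻) = 1060/96485 = 0.01099 mol.
n(M) deposited = 0.606 / 55.1 = 0.01100 mol.
Electrons per atom = n(e⁻)/n(M) = 0.01099 / 0.01100 = 0.999 ≈ 1, so the ion is M⁺.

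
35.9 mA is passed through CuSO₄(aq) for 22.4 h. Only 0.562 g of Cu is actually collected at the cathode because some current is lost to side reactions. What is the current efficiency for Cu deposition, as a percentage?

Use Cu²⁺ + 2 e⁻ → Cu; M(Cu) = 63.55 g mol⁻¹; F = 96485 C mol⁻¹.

Q = I·t = 0.03590 × 80640 = 2895 C; n(e⁻) = 2895/96485 = 0.03000 mol.
Theoretical n(Cu) = n(e⁻)/2 = 0.01500 mol, i.e. m_theo = 0.01500 × 63.55 = 0.9534 g.
Efficiency = m_actual / m_theo = 0.562 / 0.9534 = 58.9 %.

58.9 %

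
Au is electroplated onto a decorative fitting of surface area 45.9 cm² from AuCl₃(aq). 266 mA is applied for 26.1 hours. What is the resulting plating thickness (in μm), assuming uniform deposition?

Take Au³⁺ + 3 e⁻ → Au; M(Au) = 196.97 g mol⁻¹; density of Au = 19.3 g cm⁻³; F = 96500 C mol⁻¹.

192 μm

Q = I·t = 0.2660 × 93960 = 24990 C; n(e⁻) = 0.2590 mol.
n(Au) = n(e⁻)/3 = 0.08633 mol, so m = 0.08633 × 196.97 = 17.00 g.
Volume = m/ρ = 17.00 / 19.3 = 0.8811 cm³.
Thickness = V/A = 0.8811 / 45.9 = 0.0192 cm = 192 μm.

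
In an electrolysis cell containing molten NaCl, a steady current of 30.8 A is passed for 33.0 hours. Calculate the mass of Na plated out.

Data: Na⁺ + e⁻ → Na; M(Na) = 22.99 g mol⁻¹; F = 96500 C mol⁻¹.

872 g

Q = I·t = 30.80 A × 118800 s = 3659000 C.
n(e⁻) = Q/F = 3659000 / 96500 = 37.92 mol.
Na⁺ + e⁻ → Na, so n(Na) = n(e⁻)/1 = 37.92 mol.
m = n·M = 37.92 × 22.99 = 872 g.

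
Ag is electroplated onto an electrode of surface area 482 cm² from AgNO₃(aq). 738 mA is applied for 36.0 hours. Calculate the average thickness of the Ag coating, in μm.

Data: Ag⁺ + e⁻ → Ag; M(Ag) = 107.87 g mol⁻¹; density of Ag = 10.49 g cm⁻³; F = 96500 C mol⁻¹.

211 μm

Q = I·t = 0.7380 × 129600 = 95640 C; n(e⁻) = 0.9911 mol.
n(Ag) = n(e⁻)/1 = 0.9911 mol, so m = 0.9911 × 107.87 = 106.9 g.
Volume = m/ρ = 106.9 / 10.49 = 10.19 cm³.
Thickness = V/A = 10.19 / 482 = 0.0211 cm = 211 μm.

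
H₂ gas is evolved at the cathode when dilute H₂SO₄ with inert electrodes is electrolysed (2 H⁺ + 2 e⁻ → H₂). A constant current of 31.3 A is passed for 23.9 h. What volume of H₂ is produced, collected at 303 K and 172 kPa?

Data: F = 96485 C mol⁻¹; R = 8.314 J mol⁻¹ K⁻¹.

Q = I·t = 31.30 A × 86040 s = 2693000 C.
n(e⁻) = Q/F = 2693000 / 96485 = 27.91 mol.
2 electrons are transferred per H₂ molecule, so n(H₂) = 27.91 / 2 = 13.96 mol.
V = nRT/P = (13.96 × 8.314 × 303) / (172 × 10³ Pa) = 0.204 m³ = 204 L.

204 L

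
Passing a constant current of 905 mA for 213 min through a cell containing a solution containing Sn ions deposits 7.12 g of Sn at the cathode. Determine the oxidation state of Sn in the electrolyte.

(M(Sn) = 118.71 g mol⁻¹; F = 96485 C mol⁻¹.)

Q = I·t = 0.9050 A × 12780 s = 11570 C, so n(e⁻) = 11570/96485 = 0.1199 mol.
n(Sn) deposited = 7.12 / 118.71 = 0.05998 mol.
Electrons per atom = n(e⁻)/n(Sn) = 0.1199 / 0.05998 = 2.00 ≈ 2, so the ion is Sn²⁺.

+2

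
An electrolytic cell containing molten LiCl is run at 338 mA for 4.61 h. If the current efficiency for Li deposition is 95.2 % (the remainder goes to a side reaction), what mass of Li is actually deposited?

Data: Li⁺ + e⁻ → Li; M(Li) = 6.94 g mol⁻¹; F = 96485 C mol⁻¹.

Q = I·t = 0.3380 × 16596 = 5609 C.
n(e⁻) = 5609/96485 = 0.05814 mol; theoretically n(Li) = 0.05814/1 = 0.05814 mol, m_theo = 0.4035 g.
At 95.2 % efficiency, m_actual = 0.952 × 0.4035 = 0.384 g.

0.384 g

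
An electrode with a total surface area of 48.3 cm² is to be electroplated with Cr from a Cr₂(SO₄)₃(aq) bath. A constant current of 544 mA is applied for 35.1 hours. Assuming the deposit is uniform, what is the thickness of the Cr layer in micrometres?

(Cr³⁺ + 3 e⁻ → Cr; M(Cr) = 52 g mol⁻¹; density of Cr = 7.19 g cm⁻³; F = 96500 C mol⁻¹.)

Q = I·t = 0.5440 × 126360 = 68740 C; n(e⁻) = 0.7123 mol.
n(Cr) = n(e⁻)/3 = 0.2374 mol, so m = 0.2374 × 52 = 12.35 g.
Volume = m/ρ = 12.35 / 7.19 = 1.717 cm³.
Thickness = V/A = 1.717 / 48.3 = 0.0356 cm = 356 μm.

356 μm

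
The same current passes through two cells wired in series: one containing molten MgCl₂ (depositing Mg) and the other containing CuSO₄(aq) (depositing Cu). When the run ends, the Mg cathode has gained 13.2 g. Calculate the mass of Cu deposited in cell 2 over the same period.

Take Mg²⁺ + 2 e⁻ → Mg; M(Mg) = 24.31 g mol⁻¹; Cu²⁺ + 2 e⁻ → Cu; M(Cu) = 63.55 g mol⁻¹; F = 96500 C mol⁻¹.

34.5 g

n(Mg) = 13.2 / 24.31 = 0.5430 mol.
Since Mg²⁺ + 2 e⁻ → Mg, n(e⁻) passed = 2 × 0.5430 = 1.086 mol.
Cells in series carry the same charge, so the same 1.086 mol of electrons passes through cell 2.
Cu²⁺ + 2 e⁻ → Cu, so n(Cu) = 1.086 / 2 = 0.5430 mol.
m(Cu) = 0.5430 × 63.55 = 34.5 g.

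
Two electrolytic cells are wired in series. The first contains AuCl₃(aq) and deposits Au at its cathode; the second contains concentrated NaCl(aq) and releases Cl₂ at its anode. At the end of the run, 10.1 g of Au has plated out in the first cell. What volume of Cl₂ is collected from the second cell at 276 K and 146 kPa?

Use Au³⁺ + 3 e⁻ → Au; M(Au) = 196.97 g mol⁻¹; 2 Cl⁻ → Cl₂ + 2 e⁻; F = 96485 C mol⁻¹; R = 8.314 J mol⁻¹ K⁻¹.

n(Au) = 10.1 / 196.97 = 0.05128 mol, so n(e⁻) = 3 × 0.05128 = 0.1538 mol.
The cells are in series, so the same 0.1538 mol of electrons passes through the second cell.
2 Cl⁻ → Cl₂ + 2 e⁻ — 2 mol e⁻ per mol Cl₂, so n(Cl₂) = 0.1538/2 = 0.07692 mol.
V = nRT/P = (0.07692 × 8.314 × 276) / (146 × 10³) = 0.00121 m³ = 1.21 L.

1.21 L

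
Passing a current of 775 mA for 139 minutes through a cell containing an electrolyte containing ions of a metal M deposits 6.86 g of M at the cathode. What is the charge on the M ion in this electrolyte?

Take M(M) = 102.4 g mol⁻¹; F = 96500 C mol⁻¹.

+1

Q = I·t = 0.7750 A × 8340.0 s = 6464 C, so n(e⁻) = 6464/96500 = 0.06698 mol.
n(M) deposited = 6.86 / 102.4 = 0.06699 mol.
Electrons per atom = n(e⁻)/n(M) = 0.06698 / 0.06699 = 1.00 ≈ 1, so the ion is M⁺.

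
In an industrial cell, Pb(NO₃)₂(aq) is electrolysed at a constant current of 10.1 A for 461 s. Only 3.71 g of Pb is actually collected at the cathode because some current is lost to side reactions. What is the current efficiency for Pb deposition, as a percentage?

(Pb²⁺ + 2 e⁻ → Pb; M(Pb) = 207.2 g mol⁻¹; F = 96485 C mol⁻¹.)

Q = I·t = 10.10 × 461.00 = 4656 C; n(e⁻) = 4656/96485 = 0.04826 mol.
Theoretical n(Pb) = n(e⁻)/2 = 0.02413 mol, i.e. m_theo = 0.02413 × 207.2 = 4.999 g.
Efficiency = m_actual / m_theo = 3.71 / 4.999 = 74.2 %.

74.2 %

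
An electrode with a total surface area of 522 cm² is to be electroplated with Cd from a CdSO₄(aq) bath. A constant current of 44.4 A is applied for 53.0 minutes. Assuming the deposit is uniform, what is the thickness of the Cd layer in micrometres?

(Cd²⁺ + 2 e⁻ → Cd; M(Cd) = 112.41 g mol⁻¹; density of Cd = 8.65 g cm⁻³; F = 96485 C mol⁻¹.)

Q = I·t = 44.40 × 3180.0 = 141200 C; n(e⁻) = 1.463 mol.
n(Cd) = n(e⁻)/2 = 0.7317 mol, so m = 0.7317 × 112.41 = 82.25 g.
Volume = m/ρ = 82.25 / 8.65 = 9.508 cm³.
Thickness = V/A = 9.508 / 522 = 0.0182 cm = 182 μm.

182 μm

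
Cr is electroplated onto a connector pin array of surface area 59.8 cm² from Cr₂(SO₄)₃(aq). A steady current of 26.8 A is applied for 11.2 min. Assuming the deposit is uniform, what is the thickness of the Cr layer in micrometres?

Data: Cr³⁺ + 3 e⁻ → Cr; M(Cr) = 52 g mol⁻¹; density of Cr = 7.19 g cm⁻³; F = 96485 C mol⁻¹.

75.2 μm

Q = I·t = 26.80 × 672.00 = 18010 C; n(e⁻) = 0.1867 mol.
n(Cr) = n(e⁻)/3 = 0.06222 mol, so m = 0.06222 × 52 = 3.235 g.
Volume = m/ρ = 3.235 / 7.19 = 0.4500 cm³.
Thickness = V/A = 0.4500 / 59.8 = 0.00752 cm = 75.2 μm.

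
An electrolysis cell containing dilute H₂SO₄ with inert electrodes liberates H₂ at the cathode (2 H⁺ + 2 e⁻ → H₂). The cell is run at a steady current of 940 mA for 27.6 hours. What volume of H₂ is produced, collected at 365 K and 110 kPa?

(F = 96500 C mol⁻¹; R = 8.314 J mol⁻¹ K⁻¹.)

Q = I·t = 0.9400 A × 99360 s = 93400 C.
n(e⁻) = Q/F = 93400 / 96500 = 0.9679 mol.
2 electrons are transferred per H₂ molecule, so n(H₂) = 0.9679 / 2 = 0.4839 mol.
V = nRT/P = (0.4839 × 8.314 × 365) / (110 × 10³ Pa) = 0.0134 m³ = 13.4 L.

13.4 L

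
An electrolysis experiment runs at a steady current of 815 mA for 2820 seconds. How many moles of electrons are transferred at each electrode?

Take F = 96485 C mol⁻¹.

Q = I·t = 0.8150 A × 2820.0 s = 2298 C.
n(e⁻) = Q/F = 2298 / 96485 = 0.0238 mol.

0.0238 mol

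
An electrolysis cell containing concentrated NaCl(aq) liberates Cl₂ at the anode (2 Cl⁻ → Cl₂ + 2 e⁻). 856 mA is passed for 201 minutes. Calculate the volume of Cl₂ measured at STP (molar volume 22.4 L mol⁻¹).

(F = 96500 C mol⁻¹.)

1.20 L

Q = I·t = 0.8560 A × 12060 s = 10320 C.
n(e⁻) = Q/F = 10320 / 96500 = 0.1070 mol.
2 electrons are transferred per Cl₂ molecule, so n(Cl₂) = 0.1070 / 2 = 0.05349 mol.
V = n × V_m = 0.05349 × 22.4 = 1.20 L.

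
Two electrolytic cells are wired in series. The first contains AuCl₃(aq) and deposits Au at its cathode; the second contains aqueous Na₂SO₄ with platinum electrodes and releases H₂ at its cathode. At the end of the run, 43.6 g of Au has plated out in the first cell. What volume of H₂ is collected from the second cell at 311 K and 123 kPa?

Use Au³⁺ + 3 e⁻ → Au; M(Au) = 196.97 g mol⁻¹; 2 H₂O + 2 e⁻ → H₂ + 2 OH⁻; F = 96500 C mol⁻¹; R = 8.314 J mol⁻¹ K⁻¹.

n(Au) = 43.6 / 196.97 = 0.2214 mol, so n(e⁻) = 3 × 0.2214 = 0.6641 mol.
The cells are in series, so the same 0.6641 mol of electrons passes through the second cell.
2 H₂O + 2 e⁻ → H₂ + 2 OH⁻ — 2 mol e⁻ per mol H₂, so n(H₂) = 0.6641/2 = 0.3320 mol.
V = nRT/P = (0.3320 × 8.314 × 311) / (123 × 10³) = 0.00698 m³ = 6.98 L.

6.98 L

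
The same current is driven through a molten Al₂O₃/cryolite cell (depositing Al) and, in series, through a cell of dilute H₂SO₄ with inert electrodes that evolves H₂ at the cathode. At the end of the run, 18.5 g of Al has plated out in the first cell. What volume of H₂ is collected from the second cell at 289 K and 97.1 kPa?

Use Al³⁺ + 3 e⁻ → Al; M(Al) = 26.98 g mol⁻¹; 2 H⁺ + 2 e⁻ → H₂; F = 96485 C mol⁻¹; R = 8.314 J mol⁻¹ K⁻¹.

25.5 L

n(Al) = 18.5 / 26.98 = 0.6857 mol, so n(e⁻) = 3 × 0.6857 = 2.057 mol.
The cells are in series, so the same 2.057 mol of electrons passes through the second cell.
2 H⁺ + 2 e⁻ → H₂ — 2 mol e⁻ per mol H₂, so n(H₂) = 2.057/2 = 1.029 mol.
V = nRT/P = (1.029 × 8.314 × 289) / (97.1 × 10³) = 0.0255 m³ = 25.5 L.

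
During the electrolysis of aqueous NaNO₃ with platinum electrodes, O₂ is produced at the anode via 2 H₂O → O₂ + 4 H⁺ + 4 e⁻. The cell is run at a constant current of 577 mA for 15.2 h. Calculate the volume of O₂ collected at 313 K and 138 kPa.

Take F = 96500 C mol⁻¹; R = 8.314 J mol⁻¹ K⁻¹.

Q = I·t = 0.5770 A × 54720 s = 31570 C.
n(e⁻) = Q/F = 31570 / 96500 = 0.3272 mol.
4 electrons are transferred per O₂ molecule, so n(O₂) = 0.3272 / 4 = 0.08180 mol.
V = nRT/P = (0.08180 × 8.314 × 313) / (138 × 10³ Pa) = 0.00154 m³ = 1.54 L.

1.54 L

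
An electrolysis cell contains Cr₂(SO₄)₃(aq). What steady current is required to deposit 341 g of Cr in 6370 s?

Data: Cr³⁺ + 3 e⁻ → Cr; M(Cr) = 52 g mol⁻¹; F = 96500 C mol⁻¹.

298 A

n(Cr) = 341 / 52 = 6.558 mol.
n(e⁻) = 3 × 6.558 = 19.67 mol.
Q = n(e⁻)·F = 19.67 × 96500 = 1898000 C.
I = Q/t = 1898000 / 6370.0 s = 298 A.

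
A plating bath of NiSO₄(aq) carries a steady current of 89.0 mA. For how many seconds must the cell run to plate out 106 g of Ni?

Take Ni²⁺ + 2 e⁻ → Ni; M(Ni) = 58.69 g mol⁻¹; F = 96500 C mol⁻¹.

3.92 × 10⁶ s

n(Ni) = m/M = 106 / 58.69 = 1.806 mol.
Each Ni atom requires 2 electrons, so n(e⁻) = 2 × 1.806 = 3.612 mol.
Q = n(e⁻)·F = 3.612 × 96500 = 348600 C.
t = Q/I = 348600 / 0.08900 A = 3917000 s.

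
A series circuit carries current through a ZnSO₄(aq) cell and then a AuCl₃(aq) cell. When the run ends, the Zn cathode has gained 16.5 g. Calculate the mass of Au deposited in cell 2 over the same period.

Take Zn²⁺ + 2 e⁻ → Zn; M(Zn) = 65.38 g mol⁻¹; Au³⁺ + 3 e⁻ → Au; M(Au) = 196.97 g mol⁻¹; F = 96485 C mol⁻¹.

33.1 g

n(Zn) = 16.5 / 65.38 = 0.2524 mol.
Since Zn²⁺ + 2 e⁻ → Zn, n(e⁻) passed = 2 × 0.2524 = 0.5047 mol.
Cells in series carry the same charge, so the same 0.5047 mol of electrons passes through cell 2.
Au³⁺ + 3 e⁻ → Au, so n(Au) = 0.5047 / 3 = 0.1682 mol.
m(Au) = 0.1682 × 196.97 = 33.1 g.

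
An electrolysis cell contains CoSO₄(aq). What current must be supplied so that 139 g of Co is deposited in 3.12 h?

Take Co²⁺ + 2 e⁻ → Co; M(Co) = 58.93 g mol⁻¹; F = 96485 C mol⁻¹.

n(Co) = 139 / 58.93 = 2.359 mol.
n(e⁻) = 2 × 2.359 = 4.717 mol.
Q = n(e⁻)·F = 4.717 × 96485 = 455200 C.
I = Q/t = 455200 / 11232 s = 40.5 A.

40.5 A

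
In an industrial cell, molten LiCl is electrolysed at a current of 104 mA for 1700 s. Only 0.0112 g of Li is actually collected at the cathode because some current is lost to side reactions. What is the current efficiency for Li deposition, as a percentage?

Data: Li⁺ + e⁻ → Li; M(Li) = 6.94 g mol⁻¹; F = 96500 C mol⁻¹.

Q = I·t = 0.1040 × 1700.0 = 176.8 C; n(e⁻) = 176.8/96500 = 0.001832 mol.
Theoretical n(Li) = n(e⁻)/1 = 0.001832 mol, i.e. m_theo = 0.001832 × 6.94 = 0.01271 g.
Efficiency = m_actual / m_theo = 0.0112 / 0.01271 = 88.1 %.

88.1 %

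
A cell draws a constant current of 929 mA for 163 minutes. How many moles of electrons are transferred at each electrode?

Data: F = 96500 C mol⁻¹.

0.0942 mol

Q = I·t = 0.9290 A × 9780.0 s = 9086 C.
n(e⁻) = Q/F = 9086 / 96500 = 0.0942 mol.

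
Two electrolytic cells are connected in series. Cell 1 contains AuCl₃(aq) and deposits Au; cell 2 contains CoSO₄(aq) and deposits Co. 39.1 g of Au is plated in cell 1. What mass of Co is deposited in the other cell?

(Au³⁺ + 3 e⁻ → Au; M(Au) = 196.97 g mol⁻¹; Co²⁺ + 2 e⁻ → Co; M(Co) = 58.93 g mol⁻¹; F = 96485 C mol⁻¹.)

17.5 g

n(Au) = 39.1 / 196.97 = 0.1985 mol.
Since Au³⁺ + 3 e⁻ → Au, n(e⁻) passed = 3 × 0.1985 = 0.5955 mol.
Cells in series carry the same charge, so the same 0.5955 mol of electrons passes through cell 2.
Co²⁺ + 2 e⁻ → Co, so n(Co) = 0.5955 / 2 = 0.2978 mol.
m(Co) = 0.2978 × 58.93 = 17.5 g.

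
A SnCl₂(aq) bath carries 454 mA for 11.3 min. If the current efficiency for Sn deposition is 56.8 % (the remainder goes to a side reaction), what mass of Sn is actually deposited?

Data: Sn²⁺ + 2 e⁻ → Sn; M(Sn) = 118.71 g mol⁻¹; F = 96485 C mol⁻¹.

Q = I·t = 0.4540 × 678.00 = 307.8 C.
n(e⁻) = 307.8/96485 = 0.003190 mol; theoretically n(Sn) = 0.003190/2 = 0.001595 mol, m_theo = 0.1894 g.
At 56.8 % efficiency, m_actual = 0.568 × 0.1894 = 0.108 g.

0.108 g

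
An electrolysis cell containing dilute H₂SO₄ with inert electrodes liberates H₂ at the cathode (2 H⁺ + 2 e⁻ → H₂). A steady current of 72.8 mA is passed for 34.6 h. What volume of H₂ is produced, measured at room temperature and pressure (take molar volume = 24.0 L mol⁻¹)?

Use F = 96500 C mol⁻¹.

1.13 L

Q = I·t = 0.07280 A × 124560 s = 9068 C.
n(e⁻) = Q/F = 9068 / 96500 = 0.09397 mol.
2 electrons are transferred per H₂ molecule, so n(H₂) = 0.09397 / 2 = 0.04698 mol.
V = n × V_m = 0.04698 × 24.0 = 1.13 L.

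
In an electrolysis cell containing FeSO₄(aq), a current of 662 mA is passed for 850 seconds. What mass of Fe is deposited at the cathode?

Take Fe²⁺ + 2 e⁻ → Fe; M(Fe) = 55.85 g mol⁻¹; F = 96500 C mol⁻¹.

Q = I·t = 0.6620 A × 850.00 s = 562.7 C.
n(e⁻) = Q/F = 562.7 / 96500 = 0.005831 mol.
Fe²⁺ + 2 e⁻ → Fe, so n(Fe) = n(e⁻)/2 = 0.002916 mol.
m = n·M = 0.002916 × 55.85 = 0.163 g.

0.163 g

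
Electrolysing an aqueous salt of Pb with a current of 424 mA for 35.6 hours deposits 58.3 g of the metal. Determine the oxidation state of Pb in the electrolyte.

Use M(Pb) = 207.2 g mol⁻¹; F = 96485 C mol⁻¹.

+2

Q = I·t = 0.4240 A × 128160 s = 54340 C, so n(e⁻) = 54340/96485 = 0.5632 mol.
n(Pb) deposited = 58.3 / 207.2 = 0.2814 mol.
Electrons per atom = n(e⁻)/n(Pb) = 0.5632 / 0.2814 = 2.00 ≈ 2, so the ion is Pb²⁺.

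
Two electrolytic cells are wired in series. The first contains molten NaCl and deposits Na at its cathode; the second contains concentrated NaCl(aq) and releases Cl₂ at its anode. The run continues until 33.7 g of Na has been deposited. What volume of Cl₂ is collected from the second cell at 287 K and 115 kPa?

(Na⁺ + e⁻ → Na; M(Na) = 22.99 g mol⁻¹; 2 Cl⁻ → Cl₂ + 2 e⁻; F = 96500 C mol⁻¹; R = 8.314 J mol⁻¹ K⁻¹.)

n(Na) = 33.7 / 22.99 = 1.466 mol, so n(e⁻) = 1 × 1.466 = 1.466 mol.
The cells are in series, so the same 1.466 mol of electrons passes through the second cell.
2 Cl⁻ → Cl₂ + 2 e⁻ — 2 mol e⁻ per mol Cl₂, so n(Cl₂) = 1.466/2 = 0.7329 mol.
V = nRT/P = (0.7329 × 8.314 × 287) / (115 × 10³) = 0.0152 m³ = 15.2 L.

15.2 L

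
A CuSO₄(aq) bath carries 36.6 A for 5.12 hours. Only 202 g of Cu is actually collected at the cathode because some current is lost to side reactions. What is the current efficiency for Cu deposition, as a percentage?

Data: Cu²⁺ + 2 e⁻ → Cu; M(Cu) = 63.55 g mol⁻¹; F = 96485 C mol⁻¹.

90.9 %

Q = I·t = 36.60 × 18432 = 674600 C; n(e⁻) = 674600/96485 = 6.992 mol.
Theoretical n(Cu) = n(e⁻)/2 = 3.496 mol, i.e. m_theo = 3.496 × 63.55 = 222.2 g.
Efficiency = m_actual / m_theo = 202 / 222.2 = 90.9 %.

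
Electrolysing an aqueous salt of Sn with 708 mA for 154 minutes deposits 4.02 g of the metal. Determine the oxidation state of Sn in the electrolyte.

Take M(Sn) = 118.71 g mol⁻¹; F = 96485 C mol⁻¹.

Q = I·t = 0.7080 A × 9240.0 s = 6542 C, so n(e⁻) = 6542/96485 = 0.06780 mol.
n(Sn) deposited = 4.02 / 118.71 = 0.03386 mol.
Electrons per atom = n(e⁻)/n(Sn) = 0.06780 / 0.03386 = 2.00 ≈ 2, so the ion is Sn²⁺.

+2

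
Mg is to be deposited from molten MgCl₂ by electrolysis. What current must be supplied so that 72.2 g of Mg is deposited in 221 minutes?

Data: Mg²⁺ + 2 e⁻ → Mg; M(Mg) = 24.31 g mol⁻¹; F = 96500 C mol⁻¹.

n(Mg) = 72.2 / 24.31 = 2.970 mol.
n(e⁻) = 2 × 2.970 = 5.940 mol.
Q = n(e⁻)·F = 5.940 × 96500 = 573200 C.
I = Q/t = 573200 / 13260 s = 43.2 A.

43.2 A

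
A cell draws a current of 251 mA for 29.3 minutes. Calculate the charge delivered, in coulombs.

Q = I·t = 0.2510 A × 1758.0 s = 441 C.

441 C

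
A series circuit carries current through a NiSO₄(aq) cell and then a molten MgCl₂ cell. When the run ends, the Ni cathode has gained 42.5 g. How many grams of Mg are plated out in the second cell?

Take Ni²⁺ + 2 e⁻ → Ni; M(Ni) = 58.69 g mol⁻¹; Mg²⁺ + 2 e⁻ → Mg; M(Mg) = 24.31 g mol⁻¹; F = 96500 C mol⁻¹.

17.6 g

n(Ni) = 42.5 / 58.69 = 0.7241 mol.
Since Ni²⁺ + 2 e⁻ → Ni, n(e⁻) passed = 2 × 0.7241 = 1.448 mol.
Cells in series carry the same charge, so the same 1.448 mol of electrons passes through cell 2.
Mg²⁺ + 2 e⁻ → Mg, so n(Mg) = 1.448 / 2 = 0.7241 mol.
m(Mg) = 0.7241 × 24.31 = 17.6 g.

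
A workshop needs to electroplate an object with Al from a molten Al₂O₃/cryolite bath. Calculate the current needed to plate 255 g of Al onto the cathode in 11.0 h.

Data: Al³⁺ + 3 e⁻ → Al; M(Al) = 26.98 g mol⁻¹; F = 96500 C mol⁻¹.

n(Al) = 255 / 26.98 = 9.451 mol.
n(e⁻) = 3 × 9.451 = 28.35 mol.
Q = n(e⁻)·F = 28.35 × 96500 = 2736000 C.
I = Q/t = 2736000 / 39600 s = 69.1 A.

69.1 A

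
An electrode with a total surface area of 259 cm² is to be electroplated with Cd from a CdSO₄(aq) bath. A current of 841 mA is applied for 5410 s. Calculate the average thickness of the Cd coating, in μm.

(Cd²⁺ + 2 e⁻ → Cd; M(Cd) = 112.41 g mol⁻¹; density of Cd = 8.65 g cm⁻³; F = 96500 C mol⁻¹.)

Q = I·t = 0.8410 × 5410.0 = 4550 C; n(e⁻) = 0.04715 mol.
n(Cd) = n(e⁻)/2 = 0.02357 mol, so m = 0.02357 × 112.41 = 2.650 g.
Volume = m/ρ = 2.650 / 8.65 = 0.3064 cm³.
Thickness = V/A = 0.3064 / 259 = 0.00118 cm = 11.8 μm.

11.8 μm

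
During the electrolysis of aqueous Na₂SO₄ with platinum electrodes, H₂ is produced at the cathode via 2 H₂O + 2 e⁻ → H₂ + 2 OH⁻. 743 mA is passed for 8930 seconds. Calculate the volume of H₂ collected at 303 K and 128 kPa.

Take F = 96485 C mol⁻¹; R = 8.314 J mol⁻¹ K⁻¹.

0.677 L

Q = I·t = 0.7430 A × 8930.0 s = 6635 C.
n(e⁻) = Q/F = 6635 / 96485 = 0.06877 mol.
2 electrons are transferred per H₂ molecule, so n(H₂) = 0.06877 / 2 = 0.03438 mol.
V = nRT/P = (0.03438 × 8.314 × 303) / (128 × 10³ Pa) = 6.77 × 10⁻⁴ m³ = 0.677 L.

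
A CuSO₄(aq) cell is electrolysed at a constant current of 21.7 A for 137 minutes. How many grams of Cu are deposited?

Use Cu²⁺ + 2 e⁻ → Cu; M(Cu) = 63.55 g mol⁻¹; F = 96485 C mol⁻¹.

Q = I·t = 21.70 A × 8220.0 s = 178400 C.
n(e⁻) = Q/F = 178400 / 96485 = 1.849 mol.
Cu²⁺ + 2 e⁻ → Cu, so n(Cu) = n(e⁻)/2 = 0.9244 mol.
m = n·M = 0.9244 × 63.55 = 58.7 g.

58.7 g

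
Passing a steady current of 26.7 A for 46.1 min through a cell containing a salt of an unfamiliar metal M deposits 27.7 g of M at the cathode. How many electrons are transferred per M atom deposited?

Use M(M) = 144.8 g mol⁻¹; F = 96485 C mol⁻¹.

Q = I·t = 26.70 A × 2766.0 s = 73850 C, so n(e⁻) = 73850/96485 = 0.7654 mol.
n(M) deposited = 27.7 / 144.8 = 0.1913 mol.
Electrons per atom = n(e⁻)/n(M) = 0.7654 / 0.1913 = 4.00 ≈ 4, so the ion is M⁴⁺.

4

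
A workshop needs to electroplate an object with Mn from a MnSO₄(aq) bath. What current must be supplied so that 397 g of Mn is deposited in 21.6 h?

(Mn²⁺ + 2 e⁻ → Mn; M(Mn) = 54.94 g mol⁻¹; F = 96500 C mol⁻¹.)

n(Mn) = 397 / 54.94 = 7.226 mol.
n(e⁻) = 2 × 7.226 = 14.45 mol.
Q = n(e⁻)·F = 14.45 × 96500 = 1395000 C.
I = Q/t = 1395000 / 77760 s = 17.9 A.

17.9 A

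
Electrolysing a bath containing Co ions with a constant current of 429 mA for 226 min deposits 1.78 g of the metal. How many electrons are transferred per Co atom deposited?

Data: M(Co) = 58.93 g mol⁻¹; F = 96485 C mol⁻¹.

Q = I·t = 0.4290 A × 13560 s = 5817 C, so n(e⁻) = 5817/96485 = 0.06029 mol.
n(Co) deposited = 1.78 / 58.93 = 0.03021 mol.
Electrons per atom = n(e⁻)/n(Co) = 0.06029 / 0.03021 = 2.00 ≈ 2, so the ion is Co²⁺.

2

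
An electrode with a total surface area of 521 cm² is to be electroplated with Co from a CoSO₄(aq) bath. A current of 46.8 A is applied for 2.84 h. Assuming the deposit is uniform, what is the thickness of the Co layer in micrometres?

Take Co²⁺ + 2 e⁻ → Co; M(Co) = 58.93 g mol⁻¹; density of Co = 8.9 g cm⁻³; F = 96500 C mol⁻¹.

Q = I·t = 46.80 × 10224 = 478500 C; n(e⁻) = 4.958 mol.
n(Co) = n(e⁻)/2 = 2.479 mol, so m = 2.479 × 58.93 = 146.1 g.
Volume = m/ρ = 146.1 / 8.9 = 16.42 cm³.
Thickness = V/A = 16.42 / 521 = 0.0315 cm = 315 μm.

315 μm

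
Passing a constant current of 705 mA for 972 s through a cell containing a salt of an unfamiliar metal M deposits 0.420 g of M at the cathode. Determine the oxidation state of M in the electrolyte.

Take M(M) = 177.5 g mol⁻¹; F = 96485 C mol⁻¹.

Q = I·t = 0.7050 A × 972.00 s = 685.3 C, so n(e⁻) = 685.3/96485 = 0.007102 mol.
n(M) deposited = 0.420 / 177.5 = 0.002366 mol.
Electrons per atom = n(e⁻)/n(M) = 0.007102 / 0.002366 = 3.00 ≈ 3, so the ion is M³⁺.

+3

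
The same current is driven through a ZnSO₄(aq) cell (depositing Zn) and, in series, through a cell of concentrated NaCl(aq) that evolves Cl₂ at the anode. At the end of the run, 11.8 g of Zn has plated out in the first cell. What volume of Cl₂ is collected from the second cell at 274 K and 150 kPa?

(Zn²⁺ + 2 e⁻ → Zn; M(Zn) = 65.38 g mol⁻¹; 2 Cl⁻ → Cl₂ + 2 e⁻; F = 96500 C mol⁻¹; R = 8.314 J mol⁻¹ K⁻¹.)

n(Zn) = 11.8 / 65.38 = 0.1805 mol, so n(e⁻) = 2 × 0.1805 = 0.3610 mol.
The cells are in series, so the same 0.3610 mol of electrons passes through the second cell.
2 Cl⁻ → Cl₂ + 2 e⁻ — 2 mol e⁻ per mol Cl₂, so n(Cl₂) = 0.3610/2 = 0.1805 mol.
V = nRT/P = (0.1805 × 8.314 × 274) / (150 × 10³) = 0.00274 m³ = 2.74 L.

2.74 L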